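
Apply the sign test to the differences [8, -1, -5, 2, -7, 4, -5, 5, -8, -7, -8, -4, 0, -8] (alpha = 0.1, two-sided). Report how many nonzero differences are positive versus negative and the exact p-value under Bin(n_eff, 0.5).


Step 1: Discard zero differences. Original n = 14; n_eff = number of nonzero differences = 13.
Nonzero differences (with sign): +8, -1, -5, +2, -7, +4, -5, +5, -8, -7, -8, -4, -8
Step 2: Count signs: positive = 4, negative = 9.
Step 3: Under H0: P(positive) = 0.5, so the number of positives S ~ Bin(13, 0.5).
Step 4: Two-sided exact p-value = sum of Bin(13,0.5) probabilities at or below the observed probability = 0.266846.
Step 5: alpha = 0.1. fail to reject H0.

n_eff = 13, pos = 4, neg = 9, p = 0.266846, fail to reject H0.


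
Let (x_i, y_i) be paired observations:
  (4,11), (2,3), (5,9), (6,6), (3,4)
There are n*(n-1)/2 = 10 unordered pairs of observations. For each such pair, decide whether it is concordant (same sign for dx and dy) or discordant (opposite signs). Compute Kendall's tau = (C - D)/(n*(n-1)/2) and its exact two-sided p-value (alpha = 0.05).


Step 1: Enumerate the 10 unordered pairs (i,j) with i<j and classify each by sign(x_j-x_i) * sign(y_j-y_i).
  (1,2):dx=-2,dy=-8->C; (1,3):dx=+1,dy=-2->D; (1,4):dx=+2,dy=-5->D; (1,5):dx=-1,dy=-7->C
  (2,3):dx=+3,dy=+6->C; (2,4):dx=+4,dy=+3->C; (2,5):dx=+1,dy=+1->C; (3,4):dx=+1,dy=-3->D
  (3,5):dx=-2,dy=-5->C; (4,5):dx=-3,dy=-2->C
Step 2: C = 7, D = 3, total pairs = 10.
Step 3: tau = (C - D)/(n(n-1)/2) = (7 - 3)/10 = 0.400000.
Step 4: Exact two-sided p-value (enumerate n! = 120 permutations of y under H0): p = 0.483333.
Step 5: alpha = 0.05. fail to reject H0.

tau_b = 0.4000 (C=7, D=3), p = 0.483333, fail to reject H0.


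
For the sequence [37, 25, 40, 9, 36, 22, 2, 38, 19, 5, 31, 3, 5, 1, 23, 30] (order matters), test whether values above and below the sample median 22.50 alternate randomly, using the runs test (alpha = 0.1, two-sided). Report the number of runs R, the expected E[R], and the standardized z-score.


Step 1: Compute median = 22.50; label A = above, B = below.
Labels in order: AAABABBABBABBBAA  (n_A = 8, n_B = 8)
Step 2: Count runs R = 9.
Step 3: Under H0 (random ordering), E[R] = 2*n_A*n_B/(n_A+n_B) + 1 = 2*8*8/16 + 1 = 9.0000.
        Var[R] = 2*n_A*n_B*(2*n_A*n_B - n_A - n_B) / ((n_A+n_B)^2 * (n_A+n_B-1)) = 14336/3840 = 3.7333.
        SD[R] = 1.9322.
Step 4: R = E[R], so z = 0 with no continuity correction.
Step 5: Two-sided p-value via normal approximation = 2*(1 - Phi(|z|)) = 1.000000.
Step 6: alpha = 0.1. fail to reject H0.

R = 9, z = 0.0000, p = 1.000000, fail to reject H0.


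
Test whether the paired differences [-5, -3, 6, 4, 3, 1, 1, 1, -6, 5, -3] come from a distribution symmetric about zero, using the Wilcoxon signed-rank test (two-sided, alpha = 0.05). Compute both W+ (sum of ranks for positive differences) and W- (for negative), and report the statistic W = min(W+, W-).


Step 1: Drop any zero differences (none here) and take |d_i|.
|d| = [5, 3, 6, 4, 3, 1, 1, 1, 6, 5, 3]
Step 2: Midrank |d_i| (ties get averaged ranks).
ranks: |5|->8.5, |3|->5, |6|->10.5, |4|->7, |3|->5, |1|->2, |1|->2, |1|->2, |6|->10.5, |5|->8.5, |3|->5
Step 3: Attach original signs; sum ranks with positive sign and with negative sign.
W+ = 10.5 + 7 + 5 + 2 + 2 + 2 + 8.5 = 37
W- = 8.5 + 5 + 10.5 + 5 = 29
(Check: W+ + W- = 66 should equal n(n+1)/2 = 66.)
Step 4: Test statistic W = min(W+, W-) = 29.
Step 5: Ties in |d|, so use the tie-corrected normal approximation.
        E[W] = n(n+1)/4 = 11*12/4 = 33.
        Tie groups: |d|=1 (t=3), |d|=3 (t=3), |d|=5 (t=2), |d|=6 (t=2); sum(t^3 - t) = 60.
        Var[W] = n(n+1)(2n+1)/24 - sum(t^3-t)/48 = 3036/24 - 60/48 = 125.25.
        z = (W - E[W]) / sqrt(Var[W]) = (29 - 33) / 11.1915 = -0.3574.
        Two-sided p = 2*Phi(z) = 0.720782.
Step 6: alpha = 0.05. fail to reject H0.

W+ = 37, W- = 29, W = min = 29, p = 0.720782, fail to reject H0.


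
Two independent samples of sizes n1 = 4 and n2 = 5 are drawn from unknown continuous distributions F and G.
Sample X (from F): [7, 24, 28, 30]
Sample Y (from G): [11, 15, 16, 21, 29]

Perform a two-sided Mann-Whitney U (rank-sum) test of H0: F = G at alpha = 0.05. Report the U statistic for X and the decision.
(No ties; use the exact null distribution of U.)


Step 1: Combine and sort all 9 observations; assign midranks.
sorted (value, group): (7,X), (11,Y), (15,Y), (16,Y), (21,Y), (24,X), (28,X), (29,Y), (30,X)
ranks: 7->1, 11->2, 15->3, 16->4, 21->5, 24->6, 28->7, 29->8, 30->9
Step 2: Rank sum for X: R1 = 1 + 6 + 7 + 9 = 23.
Step 3: U_X = R1 - n1(n1+1)/2 = 23 - 4*5/2 = 23 - 10 = 13.
       U_Y = n1*n2 - U_X = 20 - 13 = 7.
Step 4: No ties, so the exact null distribution of U (based on enumerating the C(9,4) = 126 equally likely rank assignments) gives the two-sided p-value.
Step 5: p-value = 0.555556; compare to alpha = 0.05. fail to reject H0.

U_X = 13, p = 0.555556, fail to reject H0 at alpha = 0.05.


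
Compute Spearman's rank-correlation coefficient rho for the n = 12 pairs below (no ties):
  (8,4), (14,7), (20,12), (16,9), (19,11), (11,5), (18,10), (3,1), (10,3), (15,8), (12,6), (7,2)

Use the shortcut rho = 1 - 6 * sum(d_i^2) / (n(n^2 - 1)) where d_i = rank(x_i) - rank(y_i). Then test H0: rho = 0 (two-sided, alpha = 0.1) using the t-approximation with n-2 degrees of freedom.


Step 1: Rank x and y separately (midranks; no ties here).
rank(x): 8->3, 14->7, 20->12, 16->9, 19->11, 11->5, 18->10, 3->1, 10->4, 15->8, 12->6, 7->2
rank(y): 4->4, 7->7, 12->12, 9->9, 11->11, 5->5, 10->10, 1->1, 3->3, 8->8, 6->6, 2->2
Step 2: d_i = R_x(i) - R_y(i); compute d_i^2.
  (3-4)^2=1, (7-7)^2=0, (12-12)^2=0, (9-9)^2=0, (11-11)^2=0, (5-5)^2=0, (10-10)^2=0, (1-1)^2=0, (4-3)^2=1, (8-8)^2=0, (6-6)^2=0, (2-2)^2=0
sum(d^2) = 2.
Step 3: rho = 1 - 6*2 / (12*(12^2 - 1)) = 1 - 12/1716 = 0.993007.
Step 4: Under H0, t = rho * sqrt((n-2)/(1-rho^2)) = 26.5990 ~ t(10).
Step 5: Two-sided p-value from the t-distribution with 10 df = 0.000000.
Step 6: alpha = 0.1. reject H0.

rho = 0.9930, p = 0.000000, reject H0 at alpha = 0.1.


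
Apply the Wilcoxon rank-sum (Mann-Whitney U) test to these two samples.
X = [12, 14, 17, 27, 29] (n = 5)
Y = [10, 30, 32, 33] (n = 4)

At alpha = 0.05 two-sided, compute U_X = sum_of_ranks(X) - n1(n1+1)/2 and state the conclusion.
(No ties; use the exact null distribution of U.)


Step 1: Combine and sort all 9 observations; assign midranks.
sorted (value, group): (10,Y), (12,X), (14,X), (17,X), (27,X), (29,X), (30,Y), (32,Y), (33,Y)
ranks: 10->1, 12->2, 14->3, 17->4, 27->5, 29->6, 30->7, 32->8, 33->9
Step 2: Rank sum for X: R1 = 2 + 3 + 4 + 5 + 6 = 20.
Step 3: U_X = R1 - n1(n1+1)/2 = 20 - 5*6/2 = 20 - 15 = 5.
       U_Y = n1*n2 - U_X = 20 - 5 = 15.
Step 4: No ties, so the exact null distribution of U (based on enumerating the C(9,5) = 126 equally likely rank assignments) gives the two-sided p-value.
Step 5: p-value = 0.285714; compare to alpha = 0.05. fail to reject H0.

U_X = 5, p = 0.285714, fail to reject H0 at alpha = 0.05.


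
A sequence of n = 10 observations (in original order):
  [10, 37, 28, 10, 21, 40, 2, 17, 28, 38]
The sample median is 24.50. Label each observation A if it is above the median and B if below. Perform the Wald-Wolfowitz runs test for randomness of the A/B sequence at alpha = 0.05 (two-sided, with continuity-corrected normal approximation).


Step 1: Compute median = 24.50; label A = above, B = below.
Labels in order: BAABBABBAA  (n_A = 5, n_B = 5)
Step 2: Count runs R = 6.
Step 3: Under H0 (random ordering), E[R] = 2*n_A*n_B/(n_A+n_B) + 1 = 2*5*5/10 + 1 = 6.0000.
        Var[R] = 2*n_A*n_B*(2*n_A*n_B - n_A - n_B) / ((n_A+n_B)^2 * (n_A+n_B-1)) = 2000/900 = 2.2222.
        SD[R] = 1.4907.
Step 4: R = E[R], so z = 0 with no continuity correction.
Step 5: Two-sided p-value via normal approximation = 2*(1 - Phi(|z|)) = 1.000000.
Step 6: alpha = 0.05. fail to reject H0.

R = 6, z = 0.0000, p = 1.000000, fail to reject H0.


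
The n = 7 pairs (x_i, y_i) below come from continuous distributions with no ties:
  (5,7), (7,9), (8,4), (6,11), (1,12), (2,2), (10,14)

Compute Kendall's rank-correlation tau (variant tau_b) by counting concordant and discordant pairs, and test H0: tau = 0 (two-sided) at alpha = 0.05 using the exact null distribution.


Step 1: Enumerate the 21 unordered pairs (i,j) with i<j and classify each by sign(x_j-x_i) * sign(y_j-y_i).
  (1,2):dx=+2,dy=+2->C; (1,3):dx=+3,dy=-3->D; (1,4):dx=+1,dy=+4->C; (1,5):dx=-4,dy=+5->D
  (1,6):dx=-3,dy=-5->C; (1,7):dx=+5,dy=+7->C; (2,3):dx=+1,dy=-5->D; (2,4):dx=-1,dy=+2->D
  (2,5):dx=-6,dy=+3->D; (2,6):dx=-5,dy=-7->C; (2,7):dx=+3,dy=+5->C; (3,4):dx=-2,dy=+7->D
  (3,5):dx=-7,dy=+8->D; (3,6):dx=-6,dy=-2->C; (3,7):dx=+2,dy=+10->C; (4,5):dx=-5,dy=+1->D
  (4,6):dx=-4,dy=-9->C; (4,7):dx=+4,dy=+3->C; (5,6):dx=+1,dy=-10->D; (5,7):dx=+9,dy=+2->C
  (6,7):dx=+8,dy=+12->C
Step 2: C = 12, D = 9, total pairs = 21.
Step 3: tau = (C - D)/(n(n-1)/2) = (12 - 9)/21 = 0.142857.
Step 4: Exact two-sided p-value (enumerate n! = 5040 permutations of y under H0): p = 0.772619.
Step 5: alpha = 0.05. fail to reject H0.

tau_b = 0.1429 (C=12, D=9), p = 0.772619, fail to reject H0.


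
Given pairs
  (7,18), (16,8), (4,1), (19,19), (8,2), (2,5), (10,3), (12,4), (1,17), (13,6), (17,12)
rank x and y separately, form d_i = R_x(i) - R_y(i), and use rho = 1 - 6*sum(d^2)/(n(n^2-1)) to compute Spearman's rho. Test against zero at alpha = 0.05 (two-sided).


Step 1: Rank x and y separately (midranks; no ties here).
rank(x): 7->4, 16->9, 4->3, 19->11, 8->5, 2->2, 10->6, 12->7, 1->1, 13->8, 17->10
rank(y): 18->10, 8->7, 1->1, 19->11, 2->2, 5->5, 3->3, 4->4, 17->9, 6->6, 12->8
Step 2: d_i = R_x(i) - R_y(i); compute d_i^2.
  (4-10)^2=36, (9-7)^2=4, (3-1)^2=4, (11-11)^2=0, (5-2)^2=9, (2-5)^2=9, (6-3)^2=9, (7-4)^2=9, (1-9)^2=64, (8-6)^2=4, (10-8)^2=4
sum(d^2) = 152.
Step 3: rho = 1 - 6*152 / (11*(11^2 - 1)) = 1 - 912/1320 = 0.309091.
Step 4: Under H0, t = rho * sqrt((n-2)/(1-rho^2)) = 0.9750 ~ t(9).
Step 5: Two-sided p-value from the t-distribution with 9 df = 0.355028.
Step 6: alpha = 0.05. fail to reject H0.

rho = 0.3091, p = 0.355028, fail to reject H0 at alpha = 0.05.


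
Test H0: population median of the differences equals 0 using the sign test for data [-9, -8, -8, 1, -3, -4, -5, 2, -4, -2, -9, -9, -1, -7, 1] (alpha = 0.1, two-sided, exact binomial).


Step 1: Discard zero differences. Original n = 15; n_eff = number of nonzero differences = 15.
Nonzero differences (with sign): -9, -8, -8, +1, -3, -4, -5, +2, -4, -2, -9, -9, -1, -7, +1
Step 2: Count signs: positive = 3, negative = 12.
Step 3: Under H0: P(positive) = 0.5, so the number of positives S ~ Bin(15, 0.5).
Step 4: Two-sided exact p-value = sum of Bin(15,0.5) probabilities at or below the observed probability = 0.035156.
Step 5: alpha = 0.1. reject H0.

n_eff = 15, pos = 3, neg = 12, p = 0.035156, reject H0.


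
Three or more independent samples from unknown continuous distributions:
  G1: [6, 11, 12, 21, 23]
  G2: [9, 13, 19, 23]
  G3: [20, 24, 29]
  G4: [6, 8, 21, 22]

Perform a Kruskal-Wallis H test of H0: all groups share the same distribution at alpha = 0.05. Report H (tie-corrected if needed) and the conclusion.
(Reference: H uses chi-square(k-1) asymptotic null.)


Step 1: Combine all N = 16 observations and assign midranks.
sorted (value, group, rank): (6,G1,1.5), (6,G4,1.5), (8,G4,3), (9,G2,4), (11,G1,5), (12,G1,6), (13,G2,7), (19,G2,8), (20,G3,9), (21,G1,10.5), (21,G4,10.5), (22,G4,12), (23,G1,13.5), (23,G2,13.5), (24,G3,15), (29,G3,16)
Step 2: Sum ranks within each group.
R_1 = 36.5 (n_1 = 5)
R_2 = 32.5 (n_2 = 4)
R_3 = 40 (n_3 = 3)
R_4 = 27 (n_4 = 4)
Step 3: H = 12/(N(N+1)) * sum(R_i^2/n_i) - 3(N+1)
     = 12/(16*17) * (36.5^2/5 + 32.5^2/4 + 40^2/3 + 27^2/4) - 3*17
     = 0.044118 * 1246.1 - 51
     = 3.974816.
Step 4: Ties present; correction factor C = 1 - 18/(16^3 - 16) = 0.995588. Corrected H = 3.974816 / 0.995588 = 3.992430.
Step 5: Under H0, H ~ chi^2(3); p-value = 0.262283.
Step 6: alpha = 0.05. fail to reject H0.

H = 3.9924, df = 3, p = 0.262283, fail to reject H0.


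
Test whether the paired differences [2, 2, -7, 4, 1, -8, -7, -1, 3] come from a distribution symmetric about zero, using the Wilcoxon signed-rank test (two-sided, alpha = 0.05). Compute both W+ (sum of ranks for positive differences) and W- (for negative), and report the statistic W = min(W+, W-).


Step 1: Drop any zero differences (none here) and take |d_i|.
|d| = [2, 2, 7, 4, 1, 8, 7, 1, 3]
Step 2: Midrank |d_i| (ties get averaged ranks).
ranks: |2|->3.5, |2|->3.5, |7|->7.5, |4|->6, |1|->1.5, |8|->9, |7|->7.5, |1|->1.5, |3|->5
Step 3: Attach original signs; sum ranks with positive sign and with negative sign.
W+ = 3.5 + 3.5 + 6 + 1.5 + 5 = 19.5
W- = 7.5 + 9 + 7.5 + 1.5 = 25.5
(Check: W+ + W- = 45 should equal n(n+1)/2 = 45.)
Step 4: Test statistic W = min(W+, W-) = 19.5.
Step 5: Ties in |d|, so use the tie-corrected normal approximation.
        E[W] = n(n+1)/4 = 9*10/4 = 22.5.
        Tie groups: |d|=1 (t=2), |d|=2 (t=2), |d|=7 (t=2); sum(t^3 - t) = 18.
        Var[W] = n(n+1)(2n+1)/24 - sum(t^3-t)/48 = 1710/24 - 18/48 = 70.875.
        z = (W - E[W]) / sqrt(Var[W]) = (19.5 - 22.5) / 8.4187 = -0.3563.
        Two-sided p = 2*Phi(z) = 0.721580.
Step 6: alpha = 0.05. fail to reject H0.

W+ = 19.5, W- = 25.5, W = min = 19.5, p = 0.721580, fail to reject H0.


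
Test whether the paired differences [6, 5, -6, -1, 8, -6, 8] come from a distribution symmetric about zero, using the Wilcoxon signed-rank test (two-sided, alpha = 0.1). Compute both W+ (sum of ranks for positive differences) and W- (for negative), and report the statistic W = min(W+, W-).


Step 1: Drop any zero differences (none here) and take |d_i|.
|d| = [6, 5, 6, 1, 8, 6, 8]
Step 2: Midrank |d_i| (ties get averaged ranks).
ranks: |6|->4, |5|->2, |6|->4, |1|->1, |8|->6.5, |6|->4, |8|->6.5
Step 3: Attach original signs; sum ranks with positive sign and with negative sign.
W+ = 4 + 2 + 6.5 + 6.5 = 19
W- = 4 + 1 + 4 = 9
(Check: W+ + W- = 28 should equal n(n+1)/2 = 28.)
Step 4: Test statistic W = min(W+, W-) = 9.
Step 5: Ties in |d|, so use the tie-corrected normal approximation.
        E[W] = n(n+1)/4 = 7*8/4 = 14.
        Tie groups: |d|=6 (t=3), |d|=8 (t=2); sum(t^3 - t) = 30.
        Var[W] = n(n+1)(2n+1)/24 - sum(t^3-t)/48 = 840/24 - 30/48 = 34.375.
        z = (W - E[W]) / sqrt(Var[W]) = (9 - 14) / 5.8630 = -0.8528.
        Two-sided p = 2*Phi(z) = 0.393769.
Step 6: alpha = 0.1. fail to reject H0.

W+ = 19, W- = 9, W = min = 9, p = 0.393769, fail to reject H0.


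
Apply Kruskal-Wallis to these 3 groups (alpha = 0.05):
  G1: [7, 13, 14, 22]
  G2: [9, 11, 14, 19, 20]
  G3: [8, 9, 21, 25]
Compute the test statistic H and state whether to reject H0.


Step 1: Combine all N = 13 observations and assign midranks.
sorted (value, group, rank): (7,G1,1), (8,G3,2), (9,G2,3.5), (9,G3,3.5), (11,G2,5), (13,G1,6), (14,G1,7.5), (14,G2,7.5), (19,G2,9), (20,G2,10), (21,G3,11), (22,G1,12), (25,G3,13)
Step 2: Sum ranks within each group.
R_1 = 26.5 (n_1 = 4)
R_2 = 35 (n_2 = 5)
R_3 = 29.5 (n_3 = 4)
Step 3: H = 12/(N(N+1)) * sum(R_i^2/n_i) - 3(N+1)
     = 12/(13*14) * (26.5^2/4 + 35^2/5 + 29.5^2/4) - 3*14
     = 0.065934 * 638.125 - 42
     = 0.074176.
Step 4: Ties present; correction factor C = 1 - 12/(13^3 - 13) = 0.994505. Corrected H = 0.074176 / 0.994505 = 0.074586.
Step 5: Under H0, H ~ chi^2(2); p-value = 0.963394.
Step 6: alpha = 0.05. fail to reject H0.

H = 0.0746, df = 2, p = 0.963394, fail to reject H0.


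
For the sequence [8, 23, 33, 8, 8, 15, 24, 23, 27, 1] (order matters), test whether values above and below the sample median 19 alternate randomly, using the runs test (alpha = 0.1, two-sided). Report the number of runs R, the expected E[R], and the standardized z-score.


Step 1: Compute median = 19; label A = above, B = below.
Labels in order: BAABBBAAAB  (n_A = 5, n_B = 5)
Step 2: Count runs R = 5.
Step 3: Under H0 (random ordering), E[R] = 2*n_A*n_B/(n_A+n_B) + 1 = 2*5*5/10 + 1 = 6.0000.
        Var[R] = 2*n_A*n_B*(2*n_A*n_B - n_A - n_B) / ((n_A+n_B)^2 * (n_A+n_B-1)) = 2000/900 = 2.2222.
        SD[R] = 1.4907.
Step 4: Continuity-corrected z = (R + 0.5 - E[R]) / SD[R] = (5 + 0.5 - 6.0000) / 1.4907 = -0.3354.
Step 5: Two-sided p-value via normal approximation = 2*(1 - Phi(|z|)) = 0.737316.
Step 6: alpha = 0.1. fail to reject H0.

R = 5, z = -0.3354, p = 0.737316, fail to reject H0.


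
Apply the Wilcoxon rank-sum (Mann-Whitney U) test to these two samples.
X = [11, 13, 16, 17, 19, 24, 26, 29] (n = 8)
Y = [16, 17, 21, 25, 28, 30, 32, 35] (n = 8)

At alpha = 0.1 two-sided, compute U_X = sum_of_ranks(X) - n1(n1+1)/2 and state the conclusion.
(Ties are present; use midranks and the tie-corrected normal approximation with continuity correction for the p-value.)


Step 1: Combine and sort all 16 observations; assign midranks.
sorted (value, group): (11,X), (13,X), (16,X), (16,Y), (17,X), (17,Y), (19,X), (21,Y), (24,X), (25,Y), (26,X), (28,Y), (29,X), (30,Y), (32,Y), (35,Y)
ranks: 11->1, 13->2, 16->3.5, 16->3.5, 17->5.5, 17->5.5, 19->7, 21->8, 24->9, 25->10, 26->11, 28->12, 29->13, 30->14, 32->15, 35->16
Step 2: Rank sum for X: R1 = 1 + 2 + 3.5 + 5.5 + 7 + 9 + 11 + 13 = 52.
Step 3: U_X = R1 - n1(n1+1)/2 = 52 - 8*9/2 = 52 - 36 = 16.
       U_Y = n1*n2 - U_X = 64 - 16 = 48.
Step 4: Ties are present, so use the tie-corrected normal approximation (with continuity correction) for the p-value.
Step 5: p-value = 0.103054; compare to alpha = 0.1. fail to reject H0.

U_X = 16, p = 0.103054, fail to reject H0 at alpha = 0.1.


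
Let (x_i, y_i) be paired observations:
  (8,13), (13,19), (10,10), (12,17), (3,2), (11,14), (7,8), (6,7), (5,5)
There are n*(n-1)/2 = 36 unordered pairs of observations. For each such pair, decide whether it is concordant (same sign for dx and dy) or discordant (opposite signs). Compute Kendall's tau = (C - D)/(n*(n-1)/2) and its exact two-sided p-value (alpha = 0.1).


Step 1: Enumerate the 36 unordered pairs (i,j) with i<j and classify each by sign(x_j-x_i) * sign(y_j-y_i).
  (1,2):dx=+5,dy=+6->C; (1,3):dx=+2,dy=-3->D; (1,4):dx=+4,dy=+4->C; (1,5):dx=-5,dy=-11->C
  (1,6):dx=+3,dy=+1->C; (1,7):dx=-1,dy=-5->C; (1,8):dx=-2,dy=-6->C; (1,9):dx=-3,dy=-8->C
  (2,3):dx=-3,dy=-9->C; (2,4):dx=-1,dy=-2->C; (2,5):dx=-10,dy=-17->C; (2,6):dx=-2,dy=-5->C
  (2,7):dx=-6,dy=-11->C; (2,8):dx=-7,dy=-12->C; (2,9):dx=-8,dy=-14->C; (3,4):dx=+2,dy=+7->C
  (3,5):dx=-7,dy=-8->C; (3,6):dx=+1,dy=+4->C; (3,7):dx=-3,dy=-2->C; (3,8):dx=-4,dy=-3->C
  (3,9):dx=-5,dy=-5->C; (4,5):dx=-9,dy=-15->C; (4,6):dx=-1,dy=-3->C; (4,7):dx=-5,dy=-9->C
  (4,8):dx=-6,dy=-10->C; (4,9):dx=-7,dy=-12->C; (5,6):dx=+8,dy=+12->C; (5,7):dx=+4,dy=+6->C
  (5,8):dx=+3,dy=+5->C; (5,9):dx=+2,dy=+3->C; (6,7):dx=-4,dy=-6->C; (6,8):dx=-5,dy=-7->C
  (6,9):dx=-6,dy=-9->C; (7,8):dx=-1,dy=-1->C; (7,9):dx=-2,dy=-3->C; (8,9):dx=-1,dy=-2->C
Step 2: C = 35, D = 1, total pairs = 36.
Step 3: tau = (C - D)/(n(n-1)/2) = (35 - 1)/36 = 0.944444.
Step 4: Exact two-sided p-value (enumerate n! = 362880 permutations of y under H0): p = 0.000050.
Step 5: alpha = 0.1. reject H0.

tau_b = 0.9444 (C=35, D=1), p = 0.000050, reject H0.


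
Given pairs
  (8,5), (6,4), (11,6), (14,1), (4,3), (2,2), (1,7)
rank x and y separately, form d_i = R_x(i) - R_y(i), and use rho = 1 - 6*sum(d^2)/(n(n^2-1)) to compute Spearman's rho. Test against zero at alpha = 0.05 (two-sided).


Step 1: Rank x and y separately (midranks; no ties here).
rank(x): 8->5, 6->4, 11->6, 14->7, 4->3, 2->2, 1->1
rank(y): 5->5, 4->4, 6->6, 1->1, 3->3, 2->2, 7->7
Step 2: d_i = R_x(i) - R_y(i); compute d_i^2.
  (5-5)^2=0, (4-4)^2=0, (6-6)^2=0, (7-1)^2=36, (3-3)^2=0, (2-2)^2=0, (1-7)^2=36
sum(d^2) = 72.
Step 3: rho = 1 - 6*72 / (7*(7^2 - 1)) = 1 - 432/336 = -0.285714.
Step 4: Under H0, t = rho * sqrt((n-2)/(1-rho^2)) = -0.6667 ~ t(5).
Step 5: Two-sided p-value from the t-distribution with 5 df = 0.534509.
Step 6: alpha = 0.05. fail to reject H0.

rho = -0.2857, p = 0.534509, fail to reject H0 at alpha = 0.05.


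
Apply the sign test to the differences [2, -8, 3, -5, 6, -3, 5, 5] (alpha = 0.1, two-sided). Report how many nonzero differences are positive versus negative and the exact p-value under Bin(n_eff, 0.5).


Step 1: Discard zero differences. Original n = 8; n_eff = number of nonzero differences = 8.
Nonzero differences (with sign): +2, -8, +3, -5, +6, -3, +5, +5
Step 2: Count signs: positive = 5, negative = 3.
Step 3: Under H0: P(positive) = 0.5, so the number of positives S ~ Bin(8, 0.5).
Step 4: Two-sided exact p-value = sum of Bin(8,0.5) probabilities at or below the observed probability = 0.726562.
Step 5: alpha = 0.1. fail to reject H0.

n_eff = 8, pos = 5, neg = 3, p = 0.726562, fail to reject H0.


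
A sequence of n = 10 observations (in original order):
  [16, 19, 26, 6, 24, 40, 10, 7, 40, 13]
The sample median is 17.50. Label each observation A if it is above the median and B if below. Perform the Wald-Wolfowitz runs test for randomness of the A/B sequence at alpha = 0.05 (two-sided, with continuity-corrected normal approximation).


Step 1: Compute median = 17.50; label A = above, B = below.
Labels in order: BAABAABBAB  (n_A = 5, n_B = 5)
Step 2: Count runs R = 7.
Step 3: Under H0 (random ordering), E[R] = 2*n_A*n_B/(n_A+n_B) + 1 = 2*5*5/10 + 1 = 6.0000.
        Var[R] = 2*n_A*n_B*(2*n_A*n_B - n_A - n_B) / ((n_A+n_B)^2 * (n_A+n_B-1)) = 2000/900 = 2.2222.
        SD[R] = 1.4907.
Step 4: Continuity-corrected z = (R - 0.5 - E[R]) / SD[R] = (7 - 0.5 - 6.0000) / 1.4907 = 0.3354.
Step 5: Two-sided p-value via normal approximation = 2*(1 - Phi(|z|)) = 0.737316.
Step 6: alpha = 0.05. fail to reject H0.

R = 7, z = 0.3354, p = 0.737316, fail to reject H0.


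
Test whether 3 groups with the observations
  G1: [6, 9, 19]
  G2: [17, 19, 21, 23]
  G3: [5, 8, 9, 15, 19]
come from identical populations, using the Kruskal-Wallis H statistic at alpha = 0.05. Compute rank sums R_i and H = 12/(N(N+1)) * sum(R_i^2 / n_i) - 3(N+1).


Step 1: Combine all N = 12 observations and assign midranks.
sorted (value, group, rank): (5,G3,1), (6,G1,2), (8,G3,3), (9,G1,4.5), (9,G3,4.5), (15,G3,6), (17,G2,7), (19,G1,9), (19,G2,9), (19,G3,9), (21,G2,11), (23,G2,12)
Step 2: Sum ranks within each group.
R_1 = 15.5 (n_1 = 3)
R_2 = 39 (n_2 = 4)
R_3 = 23.5 (n_3 = 5)
Step 3: H = 12/(N(N+1)) * sum(R_i^2/n_i) - 3(N+1)
     = 12/(12*13) * (15.5^2/3 + 39^2/4 + 23.5^2/5) - 3*13
     = 0.076923 * 570.783 - 39
     = 4.906410.
Step 4: Ties present; correction factor C = 1 - 30/(12^3 - 12) = 0.982517. Corrected H = 4.906410 / 0.982517 = 4.993713.
Step 5: Under H0, H ~ chi^2(2); p-value = 0.082343.
Step 6: alpha = 0.05. fail to reject H0.

H = 4.9937, df = 2, p = 0.082343, fail to reject H0.


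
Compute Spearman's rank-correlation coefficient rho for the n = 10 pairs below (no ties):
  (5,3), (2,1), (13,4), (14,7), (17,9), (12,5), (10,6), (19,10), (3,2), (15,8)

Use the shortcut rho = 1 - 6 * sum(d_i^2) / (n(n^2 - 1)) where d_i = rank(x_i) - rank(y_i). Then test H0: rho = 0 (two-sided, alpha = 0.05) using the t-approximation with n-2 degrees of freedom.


Step 1: Rank x and y separately (midranks; no ties here).
rank(x): 5->3, 2->1, 13->6, 14->7, 17->9, 12->5, 10->4, 19->10, 3->2, 15->8
rank(y): 3->3, 1->1, 4->4, 7->7, 9->9, 5->5, 6->6, 10->10, 2->2, 8->8
Step 2: d_i = R_x(i) - R_y(i); compute d_i^2.
  (3-3)^2=0, (1-1)^2=0, (6-4)^2=4, (7-7)^2=0, (9-9)^2=0, (5-5)^2=0, (4-6)^2=4, (10-10)^2=0, (2-2)^2=0, (8-8)^2=0
sum(d^2) = 8.
Step 3: rho = 1 - 6*8 / (10*(10^2 - 1)) = 1 - 48/990 = 0.951515.
Step 4: Under H0, t = rho * sqrt((n-2)/(1-rho^2)) = 8.7493 ~ t(8).
Step 5: Two-sided p-value from the t-distribution with 8 df = 0.000023.
Step 6: alpha = 0.05. reject H0.

rho = 0.9515, p = 0.000023, reject H0 at alpha = 0.05.


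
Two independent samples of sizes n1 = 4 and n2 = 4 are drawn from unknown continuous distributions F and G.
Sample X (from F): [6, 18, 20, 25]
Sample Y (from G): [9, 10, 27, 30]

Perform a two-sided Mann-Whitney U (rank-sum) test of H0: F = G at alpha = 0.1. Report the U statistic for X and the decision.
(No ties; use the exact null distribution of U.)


Step 1: Combine and sort all 8 observations; assign midranks.
sorted (value, group): (6,X), (9,Y), (10,Y), (18,X), (20,X), (25,X), (27,Y), (30,Y)
ranks: 6->1, 9->2, 10->3, 18->4, 20->5, 25->6, 27->7, 30->8
Step 2: Rank sum for X: R1 = 1 + 4 + 5 + 6 = 16.
Step 3: U_X = R1 - n1(n1+1)/2 = 16 - 4*5/2 = 16 - 10 = 6.
       U_Y = n1*n2 - U_X = 16 - 6 = 10.
Step 4: No ties, so the exact null distribution of U (based on enumerating the C(8,4) = 70 equally likely rank assignments) gives the two-sided p-value.
Step 5: p-value = 0.685714; compare to alpha = 0.1. fail to reject H0.

U_X = 6, p = 0.685714, fail to reject H0 at alpha = 0.1.


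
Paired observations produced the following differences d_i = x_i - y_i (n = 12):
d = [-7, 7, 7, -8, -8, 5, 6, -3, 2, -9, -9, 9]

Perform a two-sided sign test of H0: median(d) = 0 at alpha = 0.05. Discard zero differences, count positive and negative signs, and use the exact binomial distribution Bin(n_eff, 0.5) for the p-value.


Step 1: Discard zero differences. Original n = 12; n_eff = number of nonzero differences = 12.
Nonzero differences (with sign): -7, +7, +7, -8, -8, +5, +6, -3, +2, -9, -9, +9
Step 2: Count signs: positive = 6, negative = 6.
Step 3: Under H0: P(positive) = 0.5, so the number of positives S ~ Bin(12, 0.5).
Step 4: Two-sided exact p-value = sum of Bin(12,0.5) probabilities at or below the observed probability = 1.000000.
Step 5: alpha = 0.05. fail to reject H0.

n_eff = 12, pos = 6, neg = 6, p = 1.000000, fail to reject H0.


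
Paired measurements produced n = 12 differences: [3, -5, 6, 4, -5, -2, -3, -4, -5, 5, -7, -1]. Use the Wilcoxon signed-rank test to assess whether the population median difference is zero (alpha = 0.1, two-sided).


Step 1: Drop any zero differences (none here) and take |d_i|.
|d| = [3, 5, 6, 4, 5, 2, 3, 4, 5, 5, 7, 1]
Step 2: Midrank |d_i| (ties get averaged ranks).
ranks: |3|->3.5, |5|->8.5, |6|->11, |4|->5.5, |5|->8.5, |2|->2, |3|->3.5, |4|->5.5, |5|->8.5, |5|->8.5, |7|->12, |1|->1
Step 3: Attach original signs; sum ranks with positive sign and with negative sign.
W+ = 3.5 + 11 + 5.5 + 8.5 = 28.5
W- = 8.5 + 8.5 + 2 + 3.5 + 5.5 + 8.5 + 12 + 1 = 49.5
(Check: W+ + W- = 78 should equal n(n+1)/2 = 78.)
Step 4: Test statistic W = min(W+, W-) = 28.5.
Step 5: Ties in |d|, so use the tie-corrected normal approximation.
        E[W] = n(n+1)/4 = 12*13/4 = 39.
        Tie groups: |d|=3 (t=2), |d|=4 (t=2), |d|=5 (t=4); sum(t^3 - t) = 72.
        Var[W] = n(n+1)(2n+1)/24 - sum(t^3-t)/48 = 3900/24 - 72/48 = 161.
        z = (W - E[W]) / sqrt(Var[W]) = (28.5 - 39) / 12.6886 = -0.8275.
        Two-sided p = 2*Phi(z) = 0.407945.
Step 6: alpha = 0.1. fail to reject H0.

W+ = 28.5, W- = 49.5, W = min = 28.5, p = 0.407945, fail to reject H0.


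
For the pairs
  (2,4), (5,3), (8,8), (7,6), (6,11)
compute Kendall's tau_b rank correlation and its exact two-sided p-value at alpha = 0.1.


Step 1: Enumerate the 10 unordered pairs (i,j) with i<j and classify each by sign(x_j-x_i) * sign(y_j-y_i).
  (1,2):dx=+3,dy=-1->D; (1,3):dx=+6,dy=+4->C; (1,4):dx=+5,dy=+2->C; (1,5):dx=+4,dy=+7->C
  (2,3):dx=+3,dy=+5->C; (2,4):dx=+2,dy=+3->C; (2,5):dx=+1,dy=+8->C; (3,4):dx=-1,dy=-2->C
  (3,5):dx=-2,dy=+3->D; (4,5):dx=-1,dy=+5->D
Step 2: C = 7, D = 3, total pairs = 10.
Step 3: tau = (C - D)/(n(n-1)/2) = (7 - 3)/10 = 0.400000.
Step 4: Exact two-sided p-value (enumerate n! = 120 permutations of y under H0): p = 0.483333.
Step 5: alpha = 0.1. fail to reject H0.

tau_b = 0.4000 (C=7, D=3), p = 0.483333, fail to reject H0.


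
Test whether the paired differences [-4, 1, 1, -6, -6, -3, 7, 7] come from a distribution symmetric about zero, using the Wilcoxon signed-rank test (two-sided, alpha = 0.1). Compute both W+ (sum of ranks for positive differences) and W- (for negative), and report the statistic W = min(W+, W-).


Step 1: Drop any zero differences (none here) and take |d_i|.
|d| = [4, 1, 1, 6, 6, 3, 7, 7]
Step 2: Midrank |d_i| (ties get averaged ranks).
ranks: |4|->4, |1|->1.5, |1|->1.5, |6|->5.5, |6|->5.5, |3|->3, |7|->7.5, |7|->7.5
Step 3: Attach original signs; sum ranks with positive sign and with negative sign.
W+ = 1.5 + 1.5 + 7.5 + 7.5 = 18
W- = 4 + 5.5 + 5.5 + 3 = 18
(Check: W+ + W- = 36 should equal n(n+1)/2 = 36.)
Step 4: Test statistic W = min(W+, W-) = 18.
Step 5: Ties in |d|, so use the tie-corrected normal approximation.
        E[W] = n(n+1)/4 = 8*9/4 = 18.
        Tie groups: |d|=1 (t=2), |d|=6 (t=2), |d|=7 (t=2); sum(t^3 - t) = 18.
        Var[W] = n(n+1)(2n+1)/24 - sum(t^3-t)/48 = 1224/24 - 18/48 = 50.625.
        z = (W - E[W]) / sqrt(Var[W]) = (18 - 18) / 7.1151 = 0.0000.
        Two-sided p = 2*Phi(z) = 1.000000.
Step 6: alpha = 0.1. fail to reject H0.

W+ = 18, W- = 18, W = min = 18, p = 1.000000, fail to reject H0.


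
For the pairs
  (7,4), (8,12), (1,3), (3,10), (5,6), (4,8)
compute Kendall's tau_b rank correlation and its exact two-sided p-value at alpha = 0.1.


Step 1: Enumerate the 15 unordered pairs (i,j) with i<j and classify each by sign(x_j-x_i) * sign(y_j-y_i).
  (1,2):dx=+1,dy=+8->C; (1,3):dx=-6,dy=-1->C; (1,4):dx=-4,dy=+6->D; (1,5):dx=-2,dy=+2->D
  (1,6):dx=-3,dy=+4->D; (2,3):dx=-7,dy=-9->C; (2,4):dx=-5,dy=-2->C; (2,5):dx=-3,dy=-6->C
  (2,6):dx=-4,dy=-4->C; (3,4):dx=+2,dy=+7->C; (3,5):dx=+4,dy=+3->C; (3,6):dx=+3,dy=+5->C
  (4,5):dx=+2,dy=-4->D; (4,6):dx=+1,dy=-2->D; (5,6):dx=-1,dy=+2->D
Step 2: C = 9, D = 6, total pairs = 15.
Step 3: tau = (C - D)/(n(n-1)/2) = (9 - 6)/15 = 0.200000.
Step 4: Exact two-sided p-value (enumerate n! = 720 permutations of y under H0): p = 0.719444.
Step 5: alpha = 0.1. fail to reject H0.

tau_b = 0.2000 (C=9, D=6), p = 0.719444, fail to reject H0.


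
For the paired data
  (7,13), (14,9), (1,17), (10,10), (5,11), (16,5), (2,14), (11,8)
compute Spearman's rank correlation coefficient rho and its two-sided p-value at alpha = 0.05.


Step 1: Rank x and y separately (midranks; no ties here).
rank(x): 7->4, 14->7, 1->1, 10->5, 5->3, 16->8, 2->2, 11->6
rank(y): 13->6, 9->3, 17->8, 10->4, 11->5, 5->1, 14->7, 8->2
Step 2: d_i = R_x(i) - R_y(i); compute d_i^2.
  (4-6)^2=4, (7-3)^2=16, (1-8)^2=49, (5-4)^2=1, (3-5)^2=4, (8-1)^2=49, (2-7)^2=25, (6-2)^2=16
sum(d^2) = 164.
Step 3: rho = 1 - 6*164 / (8*(8^2 - 1)) = 1 - 984/504 = -0.952381.
Step 4: Under H0, t = rho * sqrt((n-2)/(1-rho^2)) = -7.6509 ~ t(6).
Step 5: Two-sided p-value from the t-distribution with 6 df = 0.000260.
Step 6: alpha = 0.05. reject H0.

rho = -0.9524, p = 0.000260, reject H0 at alpha = 0.05.


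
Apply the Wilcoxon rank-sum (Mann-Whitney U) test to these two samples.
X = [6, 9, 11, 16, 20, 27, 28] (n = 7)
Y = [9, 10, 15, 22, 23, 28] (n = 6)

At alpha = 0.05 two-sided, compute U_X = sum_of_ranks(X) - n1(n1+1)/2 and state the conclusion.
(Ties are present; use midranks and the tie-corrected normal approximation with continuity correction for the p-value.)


Step 1: Combine and sort all 13 observations; assign midranks.
sorted (value, group): (6,X), (9,X), (9,Y), (10,Y), (11,X), (15,Y), (16,X), (20,X), (22,Y), (23,Y), (27,X), (28,X), (28,Y)
ranks: 6->1, 9->2.5, 9->2.5, 10->4, 11->5, 15->6, 16->7, 20->8, 22->9, 23->10, 27->11, 28->12.5, 28->12.5
Step 2: Rank sum for X: R1 = 1 + 2.5 + 5 + 7 + 8 + 11 + 12.5 = 47.
Step 3: U_X = R1 - n1(n1+1)/2 = 47 - 7*8/2 = 47 - 28 = 19.
       U_Y = n1*n2 - U_X = 42 - 19 = 23.
Step 4: Ties are present, so use the tie-corrected normal approximation (with continuity correction) for the p-value.
Step 5: p-value = 0.829863; compare to alpha = 0.05. fail to reject H0.

U_X = 19, p = 0.829863, fail to reject H0 at alpha = 0.05.


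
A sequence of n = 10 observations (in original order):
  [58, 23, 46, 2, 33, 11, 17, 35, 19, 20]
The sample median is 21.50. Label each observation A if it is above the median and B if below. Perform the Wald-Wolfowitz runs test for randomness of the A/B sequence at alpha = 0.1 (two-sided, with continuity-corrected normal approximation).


Step 1: Compute median = 21.50; label A = above, B = below.
Labels in order: AAABABBABB  (n_A = 5, n_B = 5)
Step 2: Count runs R = 6.
Step 3: Under H0 (random ordering), E[R] = 2*n_A*n_B/(n_A+n_B) + 1 = 2*5*5/10 + 1 = 6.0000.
        Var[R] = 2*n_A*n_B*(2*n_A*n_B - n_A - n_B) / ((n_A+n_B)^2 * (n_A+n_B-1)) = 2000/900 = 2.2222.
        SD[R] = 1.4907.
Step 4: R = E[R], so z = 0 with no continuity correction.
Step 5: Two-sided p-value via normal approximation = 2*(1 - Phi(|z|)) = 1.000000.
Step 6: alpha = 0.1. fail to reject H0.

R = 6, z = 0.0000, p = 1.000000, fail to reject H0.


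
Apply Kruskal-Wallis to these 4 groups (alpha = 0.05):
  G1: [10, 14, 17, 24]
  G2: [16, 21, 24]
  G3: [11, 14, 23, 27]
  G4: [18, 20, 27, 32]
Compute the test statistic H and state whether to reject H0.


Step 1: Combine all N = 15 observations and assign midranks.
sorted (value, group, rank): (10,G1,1), (11,G3,2), (14,G1,3.5), (14,G3,3.5), (16,G2,5), (17,G1,6), (18,G4,7), (20,G4,8), (21,G2,9), (23,G3,10), (24,G1,11.5), (24,G2,11.5), (27,G3,13.5), (27,G4,13.5), (32,G4,15)
Step 2: Sum ranks within each group.
R_1 = 22 (n_1 = 4)
R_2 = 25.5 (n_2 = 3)
R_3 = 29 (n_3 = 4)
R_4 = 43.5 (n_4 = 4)
Step 3: H = 12/(N(N+1)) * sum(R_i^2/n_i) - 3(N+1)
     = 12/(15*16) * (22^2/4 + 25.5^2/3 + 29^2/4 + 43.5^2/4) - 3*16
     = 0.050000 * 1021.06 - 48
     = 3.053125.
Step 4: Ties present; correction factor C = 1 - 18/(15^3 - 15) = 0.994643. Corrected H = 3.053125 / 0.994643 = 3.069569.
Step 5: Under H0, H ~ chi^2(3); p-value = 0.381023.
Step 6: alpha = 0.05. fail to reject H0.

H = 3.0696, df = 3, p = 0.381023, fail to reject H0.


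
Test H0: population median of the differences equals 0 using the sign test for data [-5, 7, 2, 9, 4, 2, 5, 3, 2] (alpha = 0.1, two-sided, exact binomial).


Step 1: Discard zero differences. Original n = 9; n_eff = number of nonzero differences = 9.
Nonzero differences (with sign): -5, +7, +2, +9, +4, +2, +5, +3, +2
Step 2: Count signs: positive = 8, negative = 1.
Step 3: Under H0: P(positive) = 0.5, so the number of positives S ~ Bin(9, 0.5).
Step 4: Two-sided exact p-value = sum of Bin(9,0.5) probabilities at or below the observed probability = 0.039062.
Step 5: alpha = 0.1. reject H0.

n_eff = 9, pos = 8, neg = 1, p = 0.039062, reject H0.


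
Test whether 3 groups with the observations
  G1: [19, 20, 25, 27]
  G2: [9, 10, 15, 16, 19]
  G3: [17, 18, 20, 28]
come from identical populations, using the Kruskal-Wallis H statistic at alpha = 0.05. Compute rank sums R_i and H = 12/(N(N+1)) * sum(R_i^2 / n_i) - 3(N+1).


Step 1: Combine all N = 13 observations and assign midranks.
sorted (value, group, rank): (9,G2,1), (10,G2,2), (15,G2,3), (16,G2,4), (17,G3,5), (18,G3,6), (19,G1,7.5), (19,G2,7.5), (20,G1,9.5), (20,G3,9.5), (25,G1,11), (27,G1,12), (28,G3,13)
Step 2: Sum ranks within each group.
R_1 = 40 (n_1 = 4)
R_2 = 17.5 (n_2 = 5)
R_3 = 33.5 (n_3 = 4)
Step 3: H = 12/(N(N+1)) * sum(R_i^2/n_i) - 3(N+1)
     = 12/(13*14) * (40^2/4 + 17.5^2/5 + 33.5^2/4) - 3*14
     = 0.065934 * 741.812 - 42
     = 6.910714.
Step 4: Ties present; correction factor C = 1 - 12/(13^3 - 13) = 0.994505. Corrected H = 6.910714 / 0.994505 = 6.948895.
Step 5: Under H0, H ~ chi^2(2); p-value = 0.030979.
Step 6: alpha = 0.05. reject H0.

H = 6.9489, df = 2, p = 0.030979, reject H0.


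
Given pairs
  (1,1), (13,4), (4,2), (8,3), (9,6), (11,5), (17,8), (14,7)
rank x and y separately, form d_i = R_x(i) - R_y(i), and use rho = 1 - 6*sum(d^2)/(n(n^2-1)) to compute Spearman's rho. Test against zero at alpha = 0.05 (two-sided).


Step 1: Rank x and y separately (midranks; no ties here).
rank(x): 1->1, 13->6, 4->2, 8->3, 9->4, 11->5, 17->8, 14->7
rank(y): 1->1, 4->4, 2->2, 3->3, 6->6, 5->5, 8->8, 7->7
Step 2: d_i = R_x(i) - R_y(i); compute d_i^2.
  (1-1)^2=0, (6-4)^2=4, (2-2)^2=0, (3-3)^2=0, (4-6)^2=4, (5-5)^2=0, (8-8)^2=0, (7-7)^2=0
sum(d^2) = 8.
Step 3: rho = 1 - 6*8 / (8*(8^2 - 1)) = 1 - 48/504 = 0.904762.
Step 4: Under H0, t = rho * sqrt((n-2)/(1-rho^2)) = 5.2034 ~ t(6).
Step 5: Two-sided p-value from the t-distribution with 6 df = 0.002008.
Step 6: alpha = 0.05. reject H0.

rho = 0.9048, p = 0.002008, reject H0 at alpha = 0.05.


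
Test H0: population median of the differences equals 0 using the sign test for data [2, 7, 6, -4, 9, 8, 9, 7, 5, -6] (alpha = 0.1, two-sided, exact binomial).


Step 1: Discard zero differences. Original n = 10; n_eff = number of nonzero differences = 10.
Nonzero differences (with sign): +2, +7, +6, -4, +9, +8, +9, +7, +5, -6
Step 2: Count signs: positive = 8, negative = 2.
Step 3: Under H0: P(positive) = 0.5, so the number of positives S ~ Bin(10, 0.5).
Step 4: Two-sided exact p-value = sum of Bin(10,0.5) probabilities at or below the observed probability = 0.109375.
Step 5: alpha = 0.1. fail to reject H0.

n_eff = 10, pos = 8, neg = 2, p = 0.109375, fail to reject H0.


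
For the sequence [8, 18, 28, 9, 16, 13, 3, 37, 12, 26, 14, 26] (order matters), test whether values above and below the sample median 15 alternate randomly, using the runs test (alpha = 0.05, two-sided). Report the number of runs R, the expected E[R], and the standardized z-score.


Step 1: Compute median = 15; label A = above, B = below.
Labels in order: BAABABBABABA  (n_A = 6, n_B = 6)
Step 2: Count runs R = 10.
Step 3: Under H0 (random ordering), E[R] = 2*n_A*n_B/(n_A+n_B) + 1 = 2*6*6/12 + 1 = 7.0000.
        Var[R] = 2*n_A*n_B*(2*n_A*n_B - n_A - n_B) / ((n_A+n_B)^2 * (n_A+n_B-1)) = 4320/1584 = 2.7273.
        SD[R] = 1.6514.
Step 4: Continuity-corrected z = (R - 0.5 - E[R]) / SD[R] = (10 - 0.5 - 7.0000) / 1.6514 = 1.5138.
Step 5: Two-sided p-value via normal approximation = 2*(1 - Phi(|z|)) = 0.130070.
Step 6: alpha = 0.05. fail to reject H0.

R = 10, z = 1.5138, p = 0.130070, fail to reject H0.


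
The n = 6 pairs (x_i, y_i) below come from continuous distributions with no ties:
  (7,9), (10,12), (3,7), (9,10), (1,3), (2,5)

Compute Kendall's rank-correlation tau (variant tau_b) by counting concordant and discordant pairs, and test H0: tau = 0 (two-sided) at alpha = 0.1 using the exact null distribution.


Step 1: Enumerate the 15 unordered pairs (i,j) with i<j and classify each by sign(x_j-x_i) * sign(y_j-y_i).
  (1,2):dx=+3,dy=+3->C; (1,3):dx=-4,dy=-2->C; (1,4):dx=+2,dy=+1->C; (1,5):dx=-6,dy=-6->C
  (1,6):dx=-5,dy=-4->C; (2,3):dx=-7,dy=-5->C; (2,4):dx=-1,dy=-2->C; (2,5):dx=-9,dy=-9->C
  (2,6):dx=-8,dy=-7->C; (3,4):dx=+6,dy=+3->C; (3,5):dx=-2,dy=-4->C; (3,6):dx=-1,dy=-2->C
  (4,5):dx=-8,dy=-7->C; (4,6):dx=-7,dy=-5->C; (5,6):dx=+1,dy=+2->C
Step 2: C = 15, D = 0, total pairs = 15.
Step 3: tau = (C - D)/(n(n-1)/2) = (15 - 0)/15 = 1.000000.
Step 4: Exact two-sided p-value (enumerate n! = 720 permutations of y under H0): p = 0.002778.
Step 5: alpha = 0.1. reject H0.

tau_b = 1.0000 (C=15, D=0), p = 0.002778, reject H0.


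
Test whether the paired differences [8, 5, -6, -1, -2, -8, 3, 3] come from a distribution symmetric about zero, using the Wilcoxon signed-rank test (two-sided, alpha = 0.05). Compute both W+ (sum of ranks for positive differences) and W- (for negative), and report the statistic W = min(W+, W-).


Step 1: Drop any zero differences (none here) and take |d_i|.
|d| = [8, 5, 6, 1, 2, 8, 3, 3]
Step 2: Midrank |d_i| (ties get averaged ranks).
ranks: |8|->7.5, |5|->5, |6|->6, |1|->1, |2|->2, |8|->7.5, |3|->3.5, |3|->3.5
Step 3: Attach original signs; sum ranks with positive sign and with negative sign.
W+ = 7.5 + 5 + 3.5 + 3.5 = 19.5
W- = 6 + 1 + 2 + 7.5 = 16.5
(Check: W+ + W- = 36 should equal n(n+1)/2 = 36.)
Step 4: Test statistic W = min(W+, W-) = 16.5.
Step 5: Ties in |d|, so use the tie-corrected normal approximation.
        E[W] = n(n+1)/4 = 8*9/4 = 18.
        Tie groups: |d|=3 (t=2), |d|=8 (t=2); sum(t^3 - t) = 12.
        Var[W] = n(n+1)(2n+1)/24 - sum(t^3-t)/48 = 1224/24 - 12/48 = 50.75.
        z = (W - E[W]) / sqrt(Var[W]) = (16.5 - 18) / 7.1239 = -0.2106.
        Two-sided p = 2*Phi(z) = 0.833232.
Step 6: alpha = 0.05. fail to reject H0.

W+ = 19.5, W- = 16.5, W = min = 16.5, p = 0.833232, fail to reject H0.


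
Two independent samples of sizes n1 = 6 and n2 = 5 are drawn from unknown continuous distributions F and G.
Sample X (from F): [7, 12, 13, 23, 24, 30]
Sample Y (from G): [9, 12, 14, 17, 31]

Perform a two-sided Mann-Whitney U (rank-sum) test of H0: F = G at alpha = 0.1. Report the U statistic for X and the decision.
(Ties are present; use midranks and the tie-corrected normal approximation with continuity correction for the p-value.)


Step 1: Combine and sort all 11 observations; assign midranks.
sorted (value, group): (7,X), (9,Y), (12,X), (12,Y), (13,X), (14,Y), (17,Y), (23,X), (24,X), (30,X), (31,Y)
ranks: 7->1, 9->2, 12->3.5, 12->3.5, 13->5, 14->6, 17->7, 23->8, 24->9, 30->10, 31->11
Step 2: Rank sum for X: R1 = 1 + 3.5 + 5 + 8 + 9 + 10 = 36.5.
Step 3: U_X = R1 - n1(n1+1)/2 = 36.5 - 6*7/2 = 36.5 - 21 = 15.5.
       U_Y = n1*n2 - U_X = 30 - 15.5 = 14.5.
Step 4: Ties are present, so use the tie-corrected normal approximation (with continuity correction) for the p-value.
Step 5: p-value = 1.000000; compare to alpha = 0.1. fail to reject H0.

U_X = 15.5, p = 1.000000, fail to reject H0 at alpha = 0.1.
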